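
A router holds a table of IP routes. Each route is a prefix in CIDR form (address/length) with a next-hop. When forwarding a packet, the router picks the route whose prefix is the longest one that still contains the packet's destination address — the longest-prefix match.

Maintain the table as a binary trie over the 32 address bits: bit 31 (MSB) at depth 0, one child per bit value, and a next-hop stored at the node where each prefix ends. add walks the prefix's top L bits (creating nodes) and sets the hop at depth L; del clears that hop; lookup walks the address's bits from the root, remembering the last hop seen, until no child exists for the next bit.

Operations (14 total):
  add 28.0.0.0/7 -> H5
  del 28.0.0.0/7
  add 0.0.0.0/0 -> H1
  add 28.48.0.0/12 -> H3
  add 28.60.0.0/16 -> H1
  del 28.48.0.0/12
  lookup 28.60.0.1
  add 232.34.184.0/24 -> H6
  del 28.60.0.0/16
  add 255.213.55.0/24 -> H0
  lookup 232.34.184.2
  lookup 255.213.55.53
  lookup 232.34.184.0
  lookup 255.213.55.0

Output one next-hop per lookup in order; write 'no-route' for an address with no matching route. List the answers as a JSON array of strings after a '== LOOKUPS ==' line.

Process each operation:
  + 28.0.0.0/7 (H5) depth=7
  - 28.0.0.0/7 clear@7
  + 0.0.0.0/0 (H1) depth=0
  + 28.48.0.0/12 (H3) depth=12
  + 28.60.0.0/16 (H1) depth=16
  - 28.48.0.0/12 clear@12
  lookup 28.60.0.1: bits 0001110000111100 walk d0:H1→d1:-→d2:-→d3:-→d4:-→d5:-→d6:-→d7:-→d8:-→d9:-→d10:-→d11:-→d12:-→d13:-→d14:-→d15:-→d16:H1 -> H1
  + 232.34.184.0/24 (H6) depth=24
  - 28.60.0.0/16 clear@16
  + 255.213.55.0/24 (H0) depth=24
  lookup 232.34.184.2: bits 111010000010001010111000 walk d0:H1→d1:-→d2:-→d3:-→d4:-→d5:-→d6:-→d7:-→d8:-→d9:-→d10:-→d11:-→d12:-→d13:-→d14:-→d15:-→d16:-→d17:-→d18:-→d19:-→d20:-→d21:-→d22:-→d23:-→d24:H6 -> H6
  lookup 255.213.55.53: bits 111111111101010100110111 walk d0:H1→d1:-→d2:-→d3:-→d4:-→d5:-→d6:-→d7:-→d8:-→d9:-→d10:-→d11:-→d12:-→d13:-→d14:-→d15:-→d16:-→d17:-→d18:-→d19:-→d20:-→d21:-→d22:-→d23:-→d24:H0 -> H0
  lookup 232.34.184.0: bits 111010000010001010111000 walk d0:H1→d1:-→d2:-→d3:-→d4:-→d5:-→d6:-→d7:-→d8:-→d9:-→d10:-→d11:-→d12:-→d13:-→d14:-→d15:-→d16:-→d17:-→d18:-→d19:-→d20:-→d21:-→d22:-→d23:-→d24:H6 -> H6
  lookup 255.213.55.0: bits 111111111101010100110111 walk d0:H1→d1:-→d2:-→d3:-→d4:-→d5:-→d6:-→d7:-→d8:-→d9:-→d10:-→d11:-→d12:-→d13:-→d14:-→d15:-→d16:-→d17:-→d18:-→d19:-→d20:-→d21:-→d22:-→d23:-→d24:H0 -> H0

== LOOKUPS ==
["H1","H6","H0","H6","H0"]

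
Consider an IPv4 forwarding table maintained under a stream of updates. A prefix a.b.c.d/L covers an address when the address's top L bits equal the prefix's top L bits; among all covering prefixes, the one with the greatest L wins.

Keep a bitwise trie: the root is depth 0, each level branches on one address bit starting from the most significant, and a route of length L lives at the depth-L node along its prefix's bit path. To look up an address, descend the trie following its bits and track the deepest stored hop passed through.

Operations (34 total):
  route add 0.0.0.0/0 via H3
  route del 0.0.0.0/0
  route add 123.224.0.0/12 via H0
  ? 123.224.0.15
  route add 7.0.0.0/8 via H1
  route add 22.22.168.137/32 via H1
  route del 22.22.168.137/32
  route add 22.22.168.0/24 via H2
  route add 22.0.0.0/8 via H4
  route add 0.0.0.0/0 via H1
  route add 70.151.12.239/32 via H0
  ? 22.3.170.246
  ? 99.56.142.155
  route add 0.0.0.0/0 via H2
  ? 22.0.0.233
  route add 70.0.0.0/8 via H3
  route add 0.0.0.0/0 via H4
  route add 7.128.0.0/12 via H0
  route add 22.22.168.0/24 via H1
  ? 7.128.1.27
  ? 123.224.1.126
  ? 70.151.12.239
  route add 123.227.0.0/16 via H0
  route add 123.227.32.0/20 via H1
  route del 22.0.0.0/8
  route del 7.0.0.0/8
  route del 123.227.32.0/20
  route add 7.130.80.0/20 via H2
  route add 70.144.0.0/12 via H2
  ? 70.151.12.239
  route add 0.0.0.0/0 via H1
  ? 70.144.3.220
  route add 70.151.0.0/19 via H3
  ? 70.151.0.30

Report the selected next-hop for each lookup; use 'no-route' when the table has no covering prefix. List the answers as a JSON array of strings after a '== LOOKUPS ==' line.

Trace:
  add 0.0.0.0/0 -> H3 at depth 0
  - 0.0.0.0/0 clear@0
  add 123.224.0.0/12 -> H0 at depth 12
  ? 123.224.0.15  path d0:-→d1:-→d2:-→d3:-→d4:-→d5:-→d6:-→d7:-→d8:-→d9:-→d10:-→d11:-→d12:H0  best=H0
  add 7.0.0.0/8 -> H1 at depth 8
  add 22.22.168.137/32 -> H1 at depth 32
  - 22.22.168.137/32 clear@32
  add 22.22.168.0/24 -> H2 at depth 24
  add 22.0.0.0/8 -> H4 at depth 8
  add 0.0.0.0/0 -> H1 at depth 0
  add 70.151.12.239/32 -> H0 at depth 32
  ? 22.3.170.246  path d0:H1→d1:-→d2:-→d3:-→d4:-→d5:-→d6:-→d7:-→d8:H4→d9:-→d10:-→d11:-  best=H4
  ? 99.56.142.155  path d0:H1→d1:-→d2:-→d3:-  best=H1
  add 0.0.0.0/0 -> H2 at depth 0
  ? 22.0.0.233  path d0:H2→d1:-→d2:-→d3:-→d4:-→d5:-→d6:-→d7:-→d8:H4→d9:-→d10:-→d11:-  best=H4
  add 70.0.0.0/8 -> H3 at depth 8
  add 0.0.0.0/0 -> H4 at depth 0
  add 7.128.0.0/12 -> H0 at depth 12
  add 22.22.168.0/24 -> H1 at depth 24
  ? 7.128.1.27  path d0:H4→d1:-→d2:-→d3:-→d4:-→d5:-→d6:-→d7:-→d8:H1→d9:-→d10:-→d11:-→d12:H0  best=H0
  ? 123.224.1.126  path d0:H4→d1:-→d2:-→d3:-→d4:-→d5:-→d6:-→d7:-→d8:-→d9:-→d10:-→d11:-→d12:H0  best=H0
  ? 70.151.12.239  path d0:H4→d1:-→d2:-→d3:-→d4:-→d5:-→d6:-→d7:-→d8:H3→d9:-→d10:-→d11:-→d12:-→d13:-→d14:-→d15:-→d16:-→d17:-→d18:-→d19:-→d20:-→d21:-→d22:-→d23:-→d24:-→d25:-→d26:-→d27:-→d28:-→d29:-→d30:-→d31:-→d32:H0  best=H0
  add 123.227.0.0/16 -> H0 at depth 16
  add 123.227.32.0/20 -> H1 at depth 20
  - 22.0.0.0/8 clear@8
  - 7.0.0.0/8 clear@8
  - 123.227.32.0/20 clear@20
  add 7.130.80.0/20 -> H2 at depth 20
  add 70.144.0.0/12 -> H2 at depth 12
  ? 70.151.12.239  path d0:H4→d1:-→d2:-→d3:-→d4:-→d5:-→d6:-→d7:-→d8:H3→d9:-→d10:-→d11:-→d12:H2→d13:-→d14:-→d15:-→d16:-→d17:-→d18:-→d19:-→d20:-→d21:-→d22:-→d23:-→d24:-→d25:-→d26:-→d27:-→d28:-→d29:-→d30:-→d31:-→d32:H0  best=H0
  add 0.0.0.0/0 -> H1 at depth 0
  ? 70.144.3.220  path d0:H1→d1:-→d2:-→d3:-→d4:-→d5:-→d6:-→d7:-→d8:H3→d9:-→d10:-→d11:-→d12:H2→d13:-  best=H2
  add 70.151.0.0/19 -> H3 at depth 19
  ? 70.151.0.30  path d0:H1→d1:-→d2:-→d3:-→d4:-→d5:-→d6:-→d7:-→d8:H3→d9:-→d10:-→d11:-→d12:H2→d13:-→d14:-→d15:-→d16:-→d17:-→d18:-→d19:H3→d20:-  best=H3

== LOOKUPS ==
["H0","H4","H1","H4","H0","H0","H0","H0","H2","H3"]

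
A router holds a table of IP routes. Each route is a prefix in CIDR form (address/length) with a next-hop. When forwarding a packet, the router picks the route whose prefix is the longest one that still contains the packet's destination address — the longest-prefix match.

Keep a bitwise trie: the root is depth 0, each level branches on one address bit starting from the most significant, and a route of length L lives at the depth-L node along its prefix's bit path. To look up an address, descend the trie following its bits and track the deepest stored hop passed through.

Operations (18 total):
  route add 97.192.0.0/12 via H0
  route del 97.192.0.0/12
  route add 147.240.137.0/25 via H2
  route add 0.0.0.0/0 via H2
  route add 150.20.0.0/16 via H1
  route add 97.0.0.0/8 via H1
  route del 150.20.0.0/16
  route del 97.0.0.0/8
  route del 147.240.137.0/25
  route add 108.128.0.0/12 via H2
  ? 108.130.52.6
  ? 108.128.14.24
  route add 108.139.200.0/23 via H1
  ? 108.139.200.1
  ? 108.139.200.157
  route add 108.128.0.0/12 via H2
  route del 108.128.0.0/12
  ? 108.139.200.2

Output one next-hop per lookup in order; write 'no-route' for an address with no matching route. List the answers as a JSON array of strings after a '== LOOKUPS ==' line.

Trace:
  + 97.192.0.0/12 (H0) depth=12
  del 97.192.0.0/12 (clear depth 12)
  + 147.240.137.0/25 (H2) depth=25
  + 0.0.0.0/0 (H2) depth=0
  + 150.20.0.0/16 (H1) depth=16
  + 97.0.0.0/8 (H1) depth=8
  del 150.20.0.0/16 (clear depth 16)
  del 97.0.0.0/8 (clear depth 8)
  del 147.240.137.0/25 (clear depth 25)
  + 108.128.0.0/12 (H2) depth=12
  lookup 108.130.52.6: bits 011011001000 walk d0:H2→d1:-→d2:-→d3:-→d4:-→d5:-→d6:-→d7:-→d8:-→d9:-→d10:-→d11:-→d12:H2 -> H2
  lookup 108.128.14.24: bits 011011001000 walk d0:H2→d1:-→d2:-→d3:-→d4:-→d5:-→d6:-→d7:-→d8:-→d9:-→d10:-→d11:-→d12:H2 -> H2
  + 108.139.200.0/23 (H1) depth=23
  lookup 108.139.200.1: bits 01101100100010111100100 walk d0:H2→d1:-→d2:-→d3:-→d4:-→d5:-→d6:-→d7:-→d8:-→d9:-→d10:-→d11:-→d12:H2→d13:-→d14:-→d15:-→d16:-→d17:-→d18:-→d19:-→d20:-→d21:-→d22:-→d23:H1 -> H1
  lookup 108.139.200.157: bits 01101100100010111100100 walk d0:H2→d1:-→d2:-→d3:-→d4:-→d5:-→d6:-→d7:-→d8:-→d9:-→d10:-→d11:-→d12:H2→d13:-→d14:-→d15:-→d16:-→d17:-→d18:-→d19:-→d20:-→d21:-→d22:-→d23:H1 -> H1
  + 108.128.0.0/12 (H2) depth=12
  del 108.128.0.0/12 (clear depth 12)
  lookup 108.139.200.2: bits 01101100100010111100100 walk d0:H2→d1:-→d2:-→d3:-→d4:-→d5:-→d6:-→d7:-→d8:-→d9:-→d10:-→d11:-→d12:-→d13:-→d14:-→d15:-→d16:-→d17:-→d18:-→d19:-→d20:-→d21:-→d22:-→d23:H1 -> H1

== LOOKUPS ==
["H2","H2","H1","H1","H1"]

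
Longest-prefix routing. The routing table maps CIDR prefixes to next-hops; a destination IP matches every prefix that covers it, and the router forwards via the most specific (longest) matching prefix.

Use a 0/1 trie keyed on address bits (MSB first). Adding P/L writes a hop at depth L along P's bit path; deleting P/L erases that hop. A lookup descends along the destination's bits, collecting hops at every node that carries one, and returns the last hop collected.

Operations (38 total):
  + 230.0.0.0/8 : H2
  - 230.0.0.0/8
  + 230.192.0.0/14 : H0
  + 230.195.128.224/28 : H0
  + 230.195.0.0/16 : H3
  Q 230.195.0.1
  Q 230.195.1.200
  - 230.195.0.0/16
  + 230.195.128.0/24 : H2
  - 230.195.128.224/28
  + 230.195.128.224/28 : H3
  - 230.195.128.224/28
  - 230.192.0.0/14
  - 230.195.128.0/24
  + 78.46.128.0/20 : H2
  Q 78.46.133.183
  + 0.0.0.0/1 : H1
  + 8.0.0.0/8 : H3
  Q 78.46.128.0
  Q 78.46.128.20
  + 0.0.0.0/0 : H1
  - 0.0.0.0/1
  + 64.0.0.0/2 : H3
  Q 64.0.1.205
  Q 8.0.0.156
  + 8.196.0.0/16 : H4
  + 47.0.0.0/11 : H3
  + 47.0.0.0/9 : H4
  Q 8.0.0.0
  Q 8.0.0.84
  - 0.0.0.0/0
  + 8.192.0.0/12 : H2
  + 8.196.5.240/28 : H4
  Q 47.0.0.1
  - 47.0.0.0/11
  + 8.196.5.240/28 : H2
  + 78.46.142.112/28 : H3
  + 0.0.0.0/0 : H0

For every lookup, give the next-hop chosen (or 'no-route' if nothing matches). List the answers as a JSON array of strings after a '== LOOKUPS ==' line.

Trace:
  add 230.0.0.0/8 -> H2 at depth 8
  - 230.0.0.0/8 clear@8
  add 230.192.0.0/14 -> H0 at depth 14
  add 230.195.128.224/28 -> H0 at depth 28
  add 230.195.0.0/16 -> H3 at depth 16
  Q 230.195.0.1: descend 1110011011000011 ; hops seen [H0,H3] ; pick H3
  Q 230.195.1.200: descend 1110011011000011 ; hops seen [H0,H3] ; pick H3
  - 230.195.0.0/16 clear@16
  add 230.195.128.0/24 -> H2 at depth 24
  - 230.195.128.224/28 clear@28
  add 230.195.128.224/28 -> H3 at depth 28
  - 230.195.128.224/28 clear@28
  - 230.192.0.0/14 clear@14
  - 230.195.128.0/24 clear@24
  add 78.46.128.0/20 -> H2 at depth 20
  Q 78.46.133.183: descend 01001110001011101000 ; hops seen [H2] ; pick H2
  add 0.0.0.0/1 -> H1 at depth 1
  add 8.0.0.0/8 -> H3 at depth 8
  Q 78.46.128.0: descend 01001110001011101000 ; hops seen [H1,H2] ; pick H2
  Q 78.46.128.20: descend 01001110001011101000 ; hops seen [H1,H2] ; pick H2
  add 0.0.0.0/0 -> H1 at depth 0
  - 0.0.0.0/1 clear@1
  add 64.0.0.0/2 -> H3 at depth 2
  Q 64.0.1.205: descend 0100 ; hops seen [H1,H3] ; pick H3
  Q 8.0.0.156: descend 00001000 ; hops seen [H1,H3] ; pick H3
  add 8.196.0.0/16 -> H4 at depth 16
  add 47.0.0.0/11 -> H3 at depth 11
  add 47.0.0.0/9 -> H4 at depth 9
  Q 8.0.0.0: descend 00001000 ; hops seen [H1,H3] ; pick H3
  Q 8.0.0.84: descend 00001000 ; hops seen [H1,H3] ; pick H3
  - 0.0.0.0/0 clear@0
  add 8.192.0.0/12 -> H2 at depth 12
  add 8.196.5.240/28 -> H4 at depth 28
  Q 47.0.0.1: descend 00101111000 ; hops seen [H4,H3] ; pick H3
  - 47.0.0.0/11 clear@11
  add 8.196.5.240/28 -> H2 at depth 28
  add 78.46.142.112/28 -> H3 at depth 28
  add 0.0.0.0/0 -> H0 at depth 0

== LOOKUPS ==
["H3","H3","H2","H2","H2","H3","H3","H3","H3","H3"]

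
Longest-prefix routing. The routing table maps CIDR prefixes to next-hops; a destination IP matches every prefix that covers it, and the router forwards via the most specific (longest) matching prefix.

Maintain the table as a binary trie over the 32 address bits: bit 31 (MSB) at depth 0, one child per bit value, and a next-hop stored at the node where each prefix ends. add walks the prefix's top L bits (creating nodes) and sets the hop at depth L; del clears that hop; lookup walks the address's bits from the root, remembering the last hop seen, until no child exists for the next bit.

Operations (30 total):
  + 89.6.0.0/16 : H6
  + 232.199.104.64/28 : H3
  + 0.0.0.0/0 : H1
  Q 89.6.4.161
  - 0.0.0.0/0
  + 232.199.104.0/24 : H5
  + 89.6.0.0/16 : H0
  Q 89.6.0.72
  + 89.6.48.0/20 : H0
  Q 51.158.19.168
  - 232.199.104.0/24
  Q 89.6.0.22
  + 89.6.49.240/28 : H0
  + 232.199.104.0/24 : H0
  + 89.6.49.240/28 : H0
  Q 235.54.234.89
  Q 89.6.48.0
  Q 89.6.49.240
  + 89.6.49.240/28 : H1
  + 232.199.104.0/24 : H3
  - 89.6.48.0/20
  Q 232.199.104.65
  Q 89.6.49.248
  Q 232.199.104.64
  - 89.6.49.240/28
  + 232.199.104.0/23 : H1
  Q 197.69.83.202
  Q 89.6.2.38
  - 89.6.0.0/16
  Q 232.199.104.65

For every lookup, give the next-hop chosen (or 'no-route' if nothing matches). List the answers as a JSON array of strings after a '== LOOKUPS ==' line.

Process each operation:
  + 89.6.0.0/16 (H6) depth=16
  + 232.199.104.64/28 (H3) depth=28
  + 0.0.0.0/0 (H1) depth=0
  ? 89.6.4.161  path d0:H1→d1:-→d2:-→d3:-→d4:-→d5:-→d6:-→d7:-→d8:-→d9:-→d10:-→d11:-→d12:-→d13:-→d14:-→d15:-→d16:H6  best=H6
  del 0.0.0.0/0 (clear depth 0)
  + 232.199.104.0/24 (H5) depth=24
  + 89.6.0.0/16 (H0) depth=16
  ? 89.6.0.72  path d0:-→d1:-→d2:-→d3:-→d4:-→d5:-→d6:-→d7:-→d8:-→d9:-→d10:-→d11:-→d12:-→d13:-→d14:-→d15:-→d16:H0  best=H0
  + 89.6.48.0/20 (H0) depth=20
  ? 51.158.19.168  path d0:-→d1:-  best=no-route
  del 232.199.104.0/24 (clear depth 24)
  ? 89.6.0.22  path d0:-→d1:-→d2:-→d3:-→d4:-→d5:-→d6:-→d7:-→d8:-→d9:-→d10:-→d11:-→d12:-→d13:-→d14:-→d15:-→d16:H0→d17:-→d18:-  best=H0
  + 89.6.49.240/28 (H0) depth=28
  + 232.199.104.0/24 (H0) depth=24
  + 89.6.49.240/28 (H0) depth=28
  ? 235.54.234.89  path d0:-→d1:-→d2:-→d3:-→d4:-→d5:-→d6:-  best=no-route
  ? 89.6.48.0  path d0:-→d1:-→d2:-→d3:-→d4:-→d5:-→d6:-→d7:-→d8:-→d9:-→d10:-→d11:-→d12:-→d13:-→d14:-→d15:-→d16:H0→d17:-→d18:-→d19:-→d20:H0→d21:-→d22:-→d23:-  best=H0
  ? 89.6.49.240  path d0:-→d1:-→d2:-→d3:-→d4:-→d5:-→d6:-→d7:-→d8:-→d9:-→d10:-→d11:-→d12:-→d13:-→d14:-→d15:-→d16:H0→d17:-→d18:-→d19:-→d20:H0→d21:-→d22:-→d23:-→d24:-→d25:-→d26:-→d27:-→d28:H0  best=H0
  + 89.6.49.240/28 (H1) depth=28
  + 232.199.104.0/24 (H3) depth=24
  del 89.6.48.0/20 (clear depth 20)
  ? 232.199.104.65  path d0:-→d1:-→d2:-→d3:-→d4:-→d5:-→d6:-→d7:-→d8:-→d9:-→d10:-→d11:-→d12:-→d13:-→d14:-→d15:-→d16:-→d17:-→d18:-→d19:-→d20:-→d21:-→d22:-→d23:-→d24:H3→d25:-→d26:-→d27:-→d28:H3  best=H3
  ? 89.6.49.248  path d0:-→d1:-→d2:-→d3:-→d4:-→d5:-→d6:-→d7:-→d8:-→d9:-→d10:-→d11:-→d12:-→d13:-→d14:-→d15:-→d16:H0→d17:-→d18:-→d19:-→d20:-→d21:-→d22:-→d23:-→d24:-→d25:-→d26:-→d27:-→d28:H1  best=H1
  ? 232.199.104.64  path d0:-→d1:-→d2:-→d3:-→d4:-→d5:-→d6:-→d7:-→d8:-→d9:-→d10:-→d11:-→d12:-→d13:-→d14:-→d15:-→d16:-→d17:-→d18:-→d19:-→d20:-→d21:-→d22:-→d23:-→d24:H3→d25:-→d26:-→d27:-→d28:H3  best=H3
  del 89.6.49.240/28 (clear depth 28)
  + 232.199.104.0/23 (H1) depth=23
  ? 197.69.83.202  path d0:-→d1:-→d2:-  best=no-route
  ? 89.6.2.38  path d0:-→d1:-→d2:-→d3:-→d4:-→d5:-→d6:-→d7:-→d8:-→d9:-→d10:-→d11:-→d12:-→d13:-→d14:-→d15:-→d16:H0→d17:-→d18:-  best=H0
  del 89.6.0.0/16 (clear depth 16)
  ? 232.199.104.65  path d0:-→d1:-→d2:-→d3:-→d4:-→d5:-→d6:-→d7:-→d8:-→d9:-→d10:-→d11:-→d12:-→d13:-→d14:-→d15:-→d16:-→d17:-→d18:-→d19:-→d20:-→d21:-→d22:-→d23:H1→d24:H3→d25:-→d26:-→d27:-→d28:H3  best=H3

== LOOKUPS ==
["H6","H0","no-route","H0","no-route","H0","H0","H3","H1","H3","no-route","H0","H3"]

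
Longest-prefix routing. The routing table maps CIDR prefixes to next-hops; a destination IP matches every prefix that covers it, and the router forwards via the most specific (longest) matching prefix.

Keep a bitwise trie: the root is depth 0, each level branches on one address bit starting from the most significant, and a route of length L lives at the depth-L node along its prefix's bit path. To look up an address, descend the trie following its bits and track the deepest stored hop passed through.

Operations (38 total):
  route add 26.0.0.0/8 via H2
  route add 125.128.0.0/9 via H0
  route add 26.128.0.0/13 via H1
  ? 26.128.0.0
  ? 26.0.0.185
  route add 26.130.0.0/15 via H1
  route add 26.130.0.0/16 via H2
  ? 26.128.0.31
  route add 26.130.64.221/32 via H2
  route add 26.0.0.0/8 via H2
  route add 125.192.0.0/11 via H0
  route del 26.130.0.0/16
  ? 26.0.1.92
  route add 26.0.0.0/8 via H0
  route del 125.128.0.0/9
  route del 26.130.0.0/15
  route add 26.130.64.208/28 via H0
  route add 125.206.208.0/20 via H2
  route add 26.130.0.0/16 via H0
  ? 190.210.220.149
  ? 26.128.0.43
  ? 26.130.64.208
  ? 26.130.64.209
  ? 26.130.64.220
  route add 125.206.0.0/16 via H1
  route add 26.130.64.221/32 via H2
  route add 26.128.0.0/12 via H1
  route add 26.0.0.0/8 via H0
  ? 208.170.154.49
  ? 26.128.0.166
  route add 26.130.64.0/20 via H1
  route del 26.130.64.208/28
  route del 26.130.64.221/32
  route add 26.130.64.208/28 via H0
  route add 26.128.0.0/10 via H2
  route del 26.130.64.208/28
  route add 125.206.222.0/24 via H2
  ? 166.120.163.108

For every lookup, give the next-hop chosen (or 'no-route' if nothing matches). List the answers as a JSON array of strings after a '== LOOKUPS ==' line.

Trace:
  + 26.0.0.0/8 (H2) depth=8
  + 125.128.0.0/9 (H0) depth=9
  + 26.128.0.0/13 (H1) depth=13
  ? 26.128.0.0  path d0:-→d1:-→d2:-→d3:-→d4:-→d5:-→d6:-→d7:-→d8:H2→d9:-→d10:-→d11:-→d12:-→d13:H1  best=H1
  ? 26.0.0.185  path d0:-→d1:-→d2:-→d3:-→d4:-→d5:-→d6:-→d7:-→d8:H2  best=H2
  + 26.130.0.0/15 (H1) depth=15
  + 26.130.0.0/16 (H2) depth=16
  ? 26.128.0.31  path d0:-→d1:-→d2:-→d3:-→d4:-→d5:-→d6:-→d7:-→d8:H2→d9:-→d10:-→d11:-→d12:-→d13:H1→d14:-  best=H1
  + 26.130.64.221/32 (H2) depth=32
  + 26.0.0.0/8 (H2) depth=8
  + 125.192.0.0/11 (H0) depth=11
  - 26.130.0.0/16 clear@16
  ? 26.0.1.92  path d0:-→d1:-→d2:-→d3:-→d4:-→d5:-→d6:-→d7:-→d8:H2  best=H2
  + 26.0.0.0/8 (H0) depth=8
  - 125.128.0.0/9 clear@9
  - 26.130.0.0/15 clear@15
  + 26.130.64.208/28 (H0) depth=28
  + 125.206.208.0/20 (H2) depth=20
  + 26.130.0.0/16 (H0) depth=16
  ? 190.210.220.149  path d0:-  best=no-route
  ? 26.128.0.43  path d0:-→d1:-→d2:-→d3:-→d4:-→d5:-→d6:-→d7:-→d8:H0→d9:-→d10:-→d11:-→d12:-→d13:H1→d14:-  best=H1
  ? 26.130.64.208  path d0:-→d1:-→d2:-→d3:-→d4:-→d5:-→d6:-→d7:-→d8:H0→d9:-→d10:-→d11:-→d12:-→d13:H1→d14:-→d15:-→d16:H0→d17:-→d18:-→d19:-→d20:-→d21:-→d22:-→d23:-→d24:-→d25:-→d26:-→d27:-→d28:H0  best=H0
  ? 26.130.64.209  path d0:-→d1:-→d2:-→d3:-→d4:-→d5:-→d6:-→d7:-→d8:H0→d9:-→d10:-→d11:-→d12:-→d13:H1→d14:-→d15:-→d16:H0→d17:-→d18:-→d19:-→d20:-→d21:-→d22:-→d23:-→d24:-→d25:-→d26:-→d27:-→d28:H0  best=H0
  ? 26.130.64.220  path d0:-→d1:-→d2:-→d3:-→d4:-→d5:-→d6:-→d7:-→d8:H0→d9:-→d10:-→d11:-→d12:-→d13:H1→d14:-→d15:-→d16:H0→d17:-→d18:-→d19:-→d20:-→d21:-→d22:-→d23:-→d24:-→d25:-→d26:-→d27:-→d28:H0→d29:-→d30:-→d31:-  best=H0
  + 125.206.0.0/16 (H1) depth=16
  + 26.130.64.221/32 (H2) depth=32
  + 26.128.0.0/12 (H1) depth=12
  + 26.0.0.0/8 (H0) depth=8
  ? 208.170.154.49  path d0:-  best=no-route
  ? 26.128.0.166  path d0:-→d1:-→d2:-→d3:-→d4:-→d5:-→d6:-→d7:-→d8:H0→d9:-→d10:-→d11:-→d12:H1→d13:H1→d14:-  best=H1
  + 26.130.64.0/20 (H1) depth=20
  - 26.130.64.208/28 clear@28
  - 26.130.64.221/32 clear@32
  + 26.130.64.208/28 (H0) depth=28
  + 26.128.0.0/10 (H2) depth=10
  - 26.130.64.208/28 clear@28
  + 125.206.222.0/24 (H2) depth=24
  ? 166.120.163.108  path d0:-  best=no-route

== LOOKUPS ==
["H1","H2","H1","H2","no-route","H1","H0","H0","H0","no-route","H1","no-route"]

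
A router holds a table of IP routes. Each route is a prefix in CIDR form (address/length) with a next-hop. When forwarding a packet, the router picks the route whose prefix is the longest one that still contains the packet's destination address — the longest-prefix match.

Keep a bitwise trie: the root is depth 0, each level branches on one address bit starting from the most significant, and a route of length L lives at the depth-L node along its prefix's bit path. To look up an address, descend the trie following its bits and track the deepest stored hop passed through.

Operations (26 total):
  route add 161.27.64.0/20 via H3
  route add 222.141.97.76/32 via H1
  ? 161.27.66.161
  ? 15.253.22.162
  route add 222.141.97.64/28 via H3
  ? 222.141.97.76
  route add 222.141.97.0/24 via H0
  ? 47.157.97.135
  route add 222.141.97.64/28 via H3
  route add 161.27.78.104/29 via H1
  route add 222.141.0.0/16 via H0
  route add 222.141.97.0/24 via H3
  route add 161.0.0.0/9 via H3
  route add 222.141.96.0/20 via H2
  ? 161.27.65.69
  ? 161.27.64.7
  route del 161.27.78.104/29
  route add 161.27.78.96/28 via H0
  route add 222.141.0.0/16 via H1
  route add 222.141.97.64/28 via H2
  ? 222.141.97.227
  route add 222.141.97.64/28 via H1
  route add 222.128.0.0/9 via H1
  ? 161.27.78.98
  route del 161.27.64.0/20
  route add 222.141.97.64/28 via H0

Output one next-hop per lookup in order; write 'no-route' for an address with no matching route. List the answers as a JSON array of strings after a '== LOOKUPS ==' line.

Trace:
  + 161.27.64.0/20 (H3) depth=20
  + 222.141.97.76/32 (H1) depth=32
  lookup 161.27.66.161: bits 10100001000110110100 walk d0:-→d1:-→d2:-→d3:-→d4:-→d5:-→d6:-→d7:-→d8:-→d9:-→d10:-→d11:-→d12:-→d13:-→d14:-→d15:-→d16:-→d17:-→d18:-→d19:-→d20:H3 -> H3
  lookup 15.253.22.162: bits ε walk d0:- -> no-route
  + 222.141.97.64/28 (H3) depth=28
  lookup 222.141.97.76: bits 11011110100011010110000101001100 walk d0:-→d1:-→d2:-→d3:-→d4:-→d5:-→d6:-→d7:-→d8:-→d9:-→d10:-→d11:-→d12:-→d13:-→d14:-→d15:-→d16:-→d17:-→d18:-→d19:-→d20:-→d21:-→d22:-→d23:-→d24:-→d25:-→d26:-→d27:-→d28:H3→d29:-→d30:-→d31:-→d32:H1 -> H1
  + 222.141.97.0/24 (H0) depth=24
  lookup 47.157.97.135: bits ε walk d0:- -> no-route
  + 222.141.97.64/28 (H3) depth=28
  + 161.27.78.104/29 (H1) depth=29
  + 222.141.0.0/16 (H0) depth=16
  + 222.141.97.0/24 (H3) depth=24
  + 161.0.0.0/9 (H3) depth=9
  + 222.141.96.0/20 (H2) depth=20
  lookup 161.27.65.69: bits 10100001000110110100 walk d0:-→d1:-→d2:-→d3:-→d4:-→d5:-→d6:-→d7:-→d8:-→d9:H3→d10:-→d11:-→d12:-→d13:-→d14:-→d15:-→d16:-→d17:-→d18:-→d19:-→d20:H3 -> H3
  lookup 161.27.64.7: bits 10100001000110110100 walk d0:-→d1:-→d2:-→d3:-→d4:-→d5:-→d6:-→d7:-→d8:-→d9:H3→d10:-→d11:-→d12:-→d13:-→d14:-→d15:-→d16:-→d17:-→d18:-→d19:-→d20:H3 -> H3
  del 161.27.78.104/29 (clear depth 29)
  + 161.27.78.96/28 (H0) depth=28
  + 222.141.0.0/16 (H1) depth=16
  + 222.141.97.64/28 (H2) depth=28
  lookup 222.141.97.227: bits 110111101000110101100001 walk d0:-→d1:-→d2:-→d3:-→d4:-→d5:-→d6:-→d7:-→d8:-→d9:-→d10:-→d11:-→d12:-→d13:-→d14:-→d15:-→d16:H1→d17:-→d18:-→d19:-→d20:H2→d21:-→d22:-→d23:-→d24:H3 -> H3
  + 222.141.97.64/28 (H1) depth=28
  + 222.128.0.0/9 (H1) depth=9
  lookup 161.27.78.98: bits 1010000100011011010011100110 walk d0:-→d1:-→d2:-→d3:-→d4:-→d5:-→d6:-→d7:-→d8:-→d9:H3→d10:-→d11:-→d12:-→d13:-→d14:-→d15:-→d16:-→d17:-→d18:-→d19:-→d20:H3→d21:-→d22:-→d23:-→d24:-→d25:-→d26:-→d27:-→d28:H0 -> H0
  del 161.27.64.0/20 (clear depth 20)
  + 222.141.97.64/28 (H0) depth=28

== LOOKUPS ==
["H3","no-route","H1","no-route","H3","H3","H3","H0"]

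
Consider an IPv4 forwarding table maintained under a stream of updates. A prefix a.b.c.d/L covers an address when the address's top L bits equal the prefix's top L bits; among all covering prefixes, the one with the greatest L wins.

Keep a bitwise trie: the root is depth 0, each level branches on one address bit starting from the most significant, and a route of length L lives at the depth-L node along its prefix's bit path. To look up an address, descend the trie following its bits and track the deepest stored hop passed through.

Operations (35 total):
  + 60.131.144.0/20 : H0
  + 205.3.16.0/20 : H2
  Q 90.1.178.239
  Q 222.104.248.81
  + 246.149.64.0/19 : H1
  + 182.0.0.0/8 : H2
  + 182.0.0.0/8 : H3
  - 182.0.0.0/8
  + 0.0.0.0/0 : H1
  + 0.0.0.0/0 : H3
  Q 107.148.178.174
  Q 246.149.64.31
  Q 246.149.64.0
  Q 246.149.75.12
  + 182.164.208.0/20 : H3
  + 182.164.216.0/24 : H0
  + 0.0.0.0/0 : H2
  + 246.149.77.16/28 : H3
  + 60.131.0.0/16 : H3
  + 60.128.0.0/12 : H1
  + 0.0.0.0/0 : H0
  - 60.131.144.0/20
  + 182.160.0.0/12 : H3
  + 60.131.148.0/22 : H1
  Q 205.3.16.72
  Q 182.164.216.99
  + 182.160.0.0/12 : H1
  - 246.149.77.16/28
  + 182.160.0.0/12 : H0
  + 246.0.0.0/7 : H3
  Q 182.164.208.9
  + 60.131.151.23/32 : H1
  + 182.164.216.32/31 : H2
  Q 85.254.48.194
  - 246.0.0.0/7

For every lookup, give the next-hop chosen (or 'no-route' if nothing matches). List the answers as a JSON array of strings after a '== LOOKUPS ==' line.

Trace:
  + 60.131.144.0/20 (H0) depth=20
  + 205.3.16.0/20 (H2) depth=20
  lookup 90.1.178.239: bits 0 walk d0:-→d1:- -> no-route
  lookup 222.104.248.81: bits 110 walk d0:-→d1:-→d2:-→d3:- -> no-route
  + 246.149.64.0/19 (H1) depth=19
  + 182.0.0.0/8 (H2) depth=8
  + 182.0.0.0/8 (H3) depth=8
  del 182.0.0.0/8 (clear depth 8)
  + 0.0.0.0/0 (H1) depth=0
  + 0.0.0.0/0 (H3) depth=0
  lookup 107.148.178.174: bits 0 walk d0:H3→d1:- -> H3
  lookup 246.149.64.31: bits 1111011010010101010 walk d0:H3→d1:-→d2:-→d3:-→d4:-→d5:-→d6:-→d7:-→d8:-→d9:-→d10:-→d11:-→d12:-→d13:-→d14:-→d15:-→d16:-→d17:-→d18:-→d19:H1 -> H1
  lookup 246.149.64.0: bits 1111011010010101010 walk d0:H3→d1:-→d2:-→d3:-→d4:-→d5:-→d6:-→d7:-→d8:-→d9:-→d10:-→d11:-→d12:-→d13:-→d14:-→d15:-→d16:-→d17:-→d18:-→d19:H1 -> H1
  lookup 246.149.75.12: bits 1111011010010101010 walk d0:H3→d1:-→d2:-→d3:-→d4:-→d5:-→d6:-→d7:-→d8:-→d9:-→d10:-→d11:-→d12:-→d13:-→d14:-→d15:-→d16:-→d17:-→d18:-→d19:H1 -> H1
  + 182.164.208.0/20 (H3) depth=20
  + 182.164.216.0/24 (H0) depth=24
  + 0.0.0.0/0 (H2) depth=0
  + 246.149.77.16/28 (H3) depth=28
  + 60.131.0.0/16 (H3) depth=16
  + 60.128.0.0/12 (H1) depth=12
  + 0.0.0.0/0 (H0) depth=0
  del 60.131.144.0/20 (clear depth 20)
  + 182.160.0.0/12 (H3) depth=12
  + 60.131.148.0/22 (H1) depth=22
  lookup 205.3.16.72: bits 11001101000000110001 walk d0:H0→d1:-→d2:-→d3:-→d4:-→d5:-→d6:-→d7:-→d8:-→d9:-→d10:-→d11:-→d12:-→d13:-→d14:-→d15:-→d16:-→d17:-→d18:-→d19:-→d20:H2 -> H2
  lookup 182.164.216.99: bits 101101101010010011011000 walk d0:H0→d1:-→d2:-→d3:-→d4:-→d5:-→d6:-→d7:-→d8:-→d9:-→d10:-→d11:-→d12:H3→d13:-→d14:-→d15:-→d16:-→d17:-→d18:-→d19:-→d20:H3→d21:-→d22:-→d23:-→d24:H0 -> H0
  + 182.160.0.0/12 (H1) depth=12
  del 246.149.77.16/28 (clear depth 28)
  + 182.160.0.0/12 (H0) depth=12
  + 246.0.0.0/7 (H3) depth=7
  lookup 182.164.208.9: bits 10110110101001001101 walk d0:H0→d1:-→d2:-→d3:-→d4:-→d5:-→d6:-→d7:-→d8:-→d9:-→d10:-→d11:-→d12:H0→d13:-→d14:-→d15:-→d16:-→d17:-→d18:-→d19:-→d20:H3 -> H3
  + 60.131.151.23/32 (H1) depth=32
  + 182.164.216.32/31 (H2) depth=31
  lookup 85.254.48.194: bits 0 walk d0:H0→d1:- -> H0
  del 246.0.0.0/7 (clear depth 7)

== LOOKUPS ==
["no-route","no-route","H3","H1","H1","H1","H2","H0","H3","H0"]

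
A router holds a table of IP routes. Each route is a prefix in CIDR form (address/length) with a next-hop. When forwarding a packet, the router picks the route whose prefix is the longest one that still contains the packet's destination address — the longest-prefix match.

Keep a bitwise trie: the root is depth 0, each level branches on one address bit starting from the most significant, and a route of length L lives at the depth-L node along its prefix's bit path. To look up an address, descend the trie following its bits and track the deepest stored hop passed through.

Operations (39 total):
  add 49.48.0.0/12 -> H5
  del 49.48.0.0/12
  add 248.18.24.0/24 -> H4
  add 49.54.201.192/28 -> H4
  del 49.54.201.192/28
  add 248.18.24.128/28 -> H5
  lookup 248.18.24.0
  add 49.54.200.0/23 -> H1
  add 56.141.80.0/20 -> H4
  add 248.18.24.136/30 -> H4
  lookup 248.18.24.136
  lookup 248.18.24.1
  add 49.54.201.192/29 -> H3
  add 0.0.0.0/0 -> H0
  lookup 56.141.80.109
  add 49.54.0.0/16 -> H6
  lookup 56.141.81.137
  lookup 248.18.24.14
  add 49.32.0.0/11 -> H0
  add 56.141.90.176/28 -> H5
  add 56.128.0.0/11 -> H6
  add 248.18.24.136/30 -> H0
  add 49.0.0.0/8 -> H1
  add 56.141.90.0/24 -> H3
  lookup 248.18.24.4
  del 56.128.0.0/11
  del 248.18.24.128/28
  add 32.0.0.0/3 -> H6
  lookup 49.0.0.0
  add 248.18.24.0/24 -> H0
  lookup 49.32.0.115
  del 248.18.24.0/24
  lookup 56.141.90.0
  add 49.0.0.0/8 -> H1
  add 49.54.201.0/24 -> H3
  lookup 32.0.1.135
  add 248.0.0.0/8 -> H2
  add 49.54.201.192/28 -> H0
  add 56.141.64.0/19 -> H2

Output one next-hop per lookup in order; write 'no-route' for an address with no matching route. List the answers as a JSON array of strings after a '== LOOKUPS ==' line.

Process each operation:
  add 49.48.0.0/12 -> H5 at depth 12
  del 49.48.0.0/12 (clear depth 12)
  add 248.18.24.0/24 -> H4 at depth 24
  add 49.54.201.192/28 -> H4 at depth 28
  del 49.54.201.192/28 (clear depth 28)
  add 248.18.24.128/28 -> H5 at depth 28
  ? 248.18.24.0  path d0:-→d1:-→d2:-→d3:-→d4:-→d5:-→d6:-→d7:-→d8:-→d9:-→d10:-→d11:-→d12:-→d13:-→d14:-→d15:-→d16:-→d17:-→d18:-→d19:-→d20:-→d21:-→d22:-→d23:-→d24:H4  best=H4
  add 49.54.200.0/23 -> H1 at depth 23
  add 56.141.80.0/20 -> H4 at depth 20
  add 248.18.24.136/30 -> H4 at depth 30
  ? 248.18.24.136  path d0:-→d1:-→d2:-→d3:-→d4:-→d5:-→d6:-→d7:-→d8:-→d9:-→d10:-→d11:-→d12:-→d13:-→d14:-→d15:-→d16:-→d17:-→d18:-→d19:-→d20:-→d21:-→d22:-→d23:-→d24:H4→d25:-→d26:-→d27:-→d28:H5→d29:-→d30:H4  best=H4
  ? 248.18.24.1  path d0:-→d1:-→d2:-→d3:-→d4:-→d5:-→d6:-→d7:-→d8:-→d9:-→d10:-→d11:-→d12:-→d13:-→d14:-→d15:-→d16:-→d17:-→d18:-→d19:-→d20:-→d21:-→d22:-→d23:-→d24:H4  best=H4
  add 49.54.201.192/29 -> H3 at depth 29
  add 0.0.0.0/0 -> H0 at depth 0
  ? 56.141.80.109  path d0:H0→d1:-→d2:-→d3:-→d4:-→d5:-→d6:-→d7:-→d8:-→d9:-→d10:-→d11:-→d12:-→d13:-→d14:-→d15:-→d16:-→d17:-→d18:-→d19:-→d20:H4  best=H4
  add 49.54.0.0/16 -> H6 at depth 16
  ? 56.141.81.137  path d0:H0→d1:-→d2:-→d3:-→d4:-→d5:-→d6:-→d7:-→d8:-→d9:-→d10:-→d11:-→d12:-→d13:-→d14:-→d15:-→d16:-→d17:-→d18:-→d19:-→d20:H4  best=H4
  ? 248.18.24.14  path d0:H0→d1:-→d2:-→d3:-→d4:-→d5:-→d6:-→d7:-→d8:-→d9:-→d10:-→d11:-→d12:-→d13:-→d14:-→d15:-→d16:-→d17:-→d18:-→d19:-→d20:-→d21:-→d22:-→d23:-→d24:H4  best=H4
  add 49.32.0.0/11 -> H0 at depth 11
  add 56.141.90.176/28 -> H5 at depth 28
  add 56.128.0.0/11 -> H6 at depth 11
  add 248.18.24.136/30 -> H0 at depth 30
  add 49.0.0.0/8 -> H1 at depth 8
  add 56.141.90.0/24 -> H3 at depth 24
  ? 248.18.24.4  path d0:H0→d1:-→d2:-→d3:-→d4:-→d5:-→d6:-→d7:-→d8:-→d9:-→d10:-→d11:-→d12:-→d13:-→d14:-→d15:-→d16:-→d17:-→d18:-→d19:-→d20:-→d21:-→d22:-→d23:-→d24:H4  best=H4
  del 56.128.0.0/11 (clear depth 11)
  del 248.18.24.128/28 (clear depth 28)
  add 32.0.0.0/3 -> H6 at depth 3
  ? 49.0.0.0  path d0:H0→d1:-→d2:-→d3:H6→d4:-→d5:-→d6:-→d7:-→d8:H1→d9:-→d10:-  best=H1
  add 248.18.24.0/24 -> H0 at depth 24
  ? 49.32.0.115  path d0:H0→d1:-→d2:-→d3:H6→d4:-→d5:-→d6:-→d7:-→d8:H1→d9:-→d10:-→d11:H0  best=H0
  del 248.18.24.0/24 (clear depth 24)
  ? 56.141.90.0  path d0:H0→d1:-→d2:-→d3:H6→d4:-→d5:-→d6:-→d7:-→d8:-→d9:-→d10:-→d11:-→d12:-→d13:-→d14:-→d15:-→d16:-→d17:-→d18:-→d19:-→d20:H4→d21:-→d22:-→d23:-→d24:H3  best=H3
  add 49.0.0.0/8 -> H1 at depth 8
  add 49.54.201.0/24 -> H3 at depth 24
  ? 32.0.1.135  path d0:H0→d1:-→d2:-→d3:H6  best=H6
  add 248.0.0.0/8 -> H2 at depth 8
  add 49.54.201.192/28 -> H0 at depth 28
  add 56.141.64.0/19 -> H2 at depth 19

== LOOKUPS ==
["H4","H4","H4","H4","H4","H4","H4","H1","H0","H3","H6"]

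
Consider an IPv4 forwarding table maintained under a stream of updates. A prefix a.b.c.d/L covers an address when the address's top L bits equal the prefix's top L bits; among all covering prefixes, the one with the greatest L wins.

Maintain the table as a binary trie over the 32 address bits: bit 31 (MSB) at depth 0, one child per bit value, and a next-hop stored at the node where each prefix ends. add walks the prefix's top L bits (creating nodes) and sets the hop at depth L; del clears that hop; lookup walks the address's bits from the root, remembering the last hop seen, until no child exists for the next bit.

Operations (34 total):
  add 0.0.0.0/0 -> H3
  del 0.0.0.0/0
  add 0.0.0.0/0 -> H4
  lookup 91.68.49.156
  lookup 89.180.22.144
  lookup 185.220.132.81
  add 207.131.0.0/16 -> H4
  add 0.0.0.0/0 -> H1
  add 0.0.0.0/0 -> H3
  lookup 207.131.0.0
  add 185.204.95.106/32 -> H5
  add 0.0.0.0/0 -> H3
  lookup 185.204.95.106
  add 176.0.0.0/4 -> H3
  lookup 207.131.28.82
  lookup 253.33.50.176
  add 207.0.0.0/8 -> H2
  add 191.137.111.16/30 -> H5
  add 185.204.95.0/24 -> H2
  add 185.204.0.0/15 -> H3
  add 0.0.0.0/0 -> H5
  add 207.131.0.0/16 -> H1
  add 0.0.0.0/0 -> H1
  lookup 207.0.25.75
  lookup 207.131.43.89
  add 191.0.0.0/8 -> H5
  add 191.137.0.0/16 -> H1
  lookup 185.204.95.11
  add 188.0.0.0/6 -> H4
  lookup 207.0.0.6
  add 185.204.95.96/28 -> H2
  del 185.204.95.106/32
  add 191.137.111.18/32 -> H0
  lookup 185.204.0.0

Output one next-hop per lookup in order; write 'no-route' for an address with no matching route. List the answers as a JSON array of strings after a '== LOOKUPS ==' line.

Trace:
  add 0.0.0.0/0 -> H3 at depth 0
  - 0.0.0.0/0 clear@0
  add 0.0.0.0/0 -> H4 at depth 0
  lookup 91.68.49.156: bits ε walk d0:H4 -> H4
  lookup 89.180.22.144: bits ε walk d0:H4 -> H4
  lookup 185.220.132.81: bits ε walk d0:H4 -> H4
  add 207.131.0.0/16 -> H4 at depth 16
  add 0.0.0.0/0 -> H1 at depth 0
  add 0.0.0.0/0 -> H3 at depth 0
  lookup 207.131.0.0: bits 1100111110000011 walk d0:H3→d1:-→d2:-→d3:-→d4:-→d5:-→d6:-→d7:-→d8:-→d9:-→d10:-→d11:-→d12:-→d13:-→d14:-→d15:-→d16:H4 -> H4
  add 185.204.95.106/32 -> H5 at depth 32
  add 0.0.0.0/0 -> H3 at depth 0
  lookup 185.204.95.106: bits 10111001110011000101111101101010 walk d0:H3→d1:-→d2:-→d3:-→d4:-→d5:-→d6:-→d7:-→d8:-→d9:-→d10:-→d11:-→d12:-→d13:-→d14:-→d15:-→d16:-→d17:-→d18:-→d19:-→d20:-→d21:-→d22:-→d23:-→d24:-→d25:-→d26:-→d27:-→d28:-→d29:-→d30:-→d31:-→d32:H5 -> H5
  add 176.0.0.0/4 -> H3 at depth 4
  lookup 207.131.28.82: bits 1100111110000011 walk d0:H3→d1:-→d2:-→d3:-→d4:-→d5:-→d6:-→d7:-→d8:-→d9:-→d10:-→d11:-→d12:-→d13:-→d14:-→d15:-→d16:H4 -> H4
  lookup 253.33.50.176: bits 11 walk d0:H3→d1:-→d2:- -> H3
  add 207.0.0.0/8 -> H2 at depth 8
  add 191.137.111.16/30 -> H5 at depth 30
  add 185.204.95.0/24 -> H2 at depth 24
  add 185.204.0.0/15 -> H3 at depth 15
  add 0.0.0.0/0 -> H5 at depth 0
  add 207.131.0.0/16 -> H1 at depth 16
  add 0.0.0.0/0 -> H1 at depth 0
  lookup 207.0.25.75: bits 11001111 walk d0:H1→d1:-→d2:-→d3:-→d4:-→d5:-→d6:-→d7:-→d8:H2 -> H2
  lookup 207.131.43.89: bits 1100111110000011 walk d0:H1→d1:-→d2:-→d3:-→d4:-→d5:-→d6:-→d7:-→d8:H2→d9:-→d10:-→d11:-→d12:-→d13:-→d14:-→d15:-→d16:H1 -> H1
  add 191.0.0.0/8 -> H5 at depth 8
  add 191.137.0.0/16 -> H1 at depth 16
  lookup 185.204.95.11: bits 1011100111001100010111110 walk d0:H1→d1:-→d2:-→d3:-→d4:H3→d5:-→d6:-→d7:-→d8:-→d9:-→d10:-→d11:-→d12:-→d13:-→d14:-→d15:H3→d16:-→d17:-→d18:-→d19:-→d20:-→d21:-→d22:-→d23:-→d24:H2→d25:- -> H2
  add 188.0.0.0/6 -> H4 at depth 6
  lookup 207.0.0.6: bits 11001111 walk d0:H1→d1:-→d2:-→d3:-→d4:-→d5:-→d6:-→d7:-→d8:H2 -> H2
  add 185.204.95.96/28 -> H2 at depth 28
  - 185.204.95.106/32 clear@32
  add 191.137.111.18/32 -> H0 at depth 32
  lookup 185.204.0.0: bits 10111001110011000 walk d0:H1→d1:-→d2:-→d3:-→d4:H3→d5:-→d6:-→d7:-→d8:-→d9:-→d10:-→d11:-→d12:-→d13:-→d14:-→d15:H3→d16:-→d17:- -> H3

== LOOKUPS ==
["H4","H4","H4","H4","H5","H4","H3","H2","H1","H2","H2","H3"]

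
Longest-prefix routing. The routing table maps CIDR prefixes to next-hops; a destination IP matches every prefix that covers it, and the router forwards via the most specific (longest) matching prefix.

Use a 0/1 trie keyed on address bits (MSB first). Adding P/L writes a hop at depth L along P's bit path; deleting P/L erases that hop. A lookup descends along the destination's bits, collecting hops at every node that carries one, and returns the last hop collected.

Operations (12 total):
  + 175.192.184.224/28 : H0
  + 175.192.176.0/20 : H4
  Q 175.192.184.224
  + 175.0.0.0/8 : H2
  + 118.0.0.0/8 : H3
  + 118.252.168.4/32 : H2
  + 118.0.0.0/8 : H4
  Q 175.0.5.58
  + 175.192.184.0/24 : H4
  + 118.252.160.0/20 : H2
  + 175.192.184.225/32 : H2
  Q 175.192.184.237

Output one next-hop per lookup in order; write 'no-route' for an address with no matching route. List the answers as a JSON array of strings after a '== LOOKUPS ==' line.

Trace:
  add 175.192.184.224/28 -> H0 at depth 28
  add 175.192.176.0/20 -> H4 at depth 20
  ? 175.192.184.224  path d0:-→d1:-→d2:-→d3:-→d4:-→d5:-→d6:-→d7:-→d8:-→d9:-→d10:-→d11:-→d12:-→d13:-→d14:-→d15:-→d16:-→d17:-→d18:-→d19:-→d20:H4→d21:-→d22:-→d23:-→d24:-→d25:-→d26:-→d27:-→d28:H0  best=H0
  add 175.0.0.0/8 -> H2 at depth 8
  add 118.0.0.0/8 -> H3 at depth 8
  add 118.252.168.4/32 -> H2 at depth 32
  add 118.0.0.0/8 -> H4 at depth 8
  ? 175.0.5.58  path d0:-→d1:-→d2:-→d3:-→d4:-→d5:-→d6:-→d7:-→d8:H2  best=H2
  add 175.192.184.0/24 -> H4 at depth 24
  add 118.252.160.0/20 -> H2 at depth 20
  add 175.192.184.225/32 -> H2 at depth 32
  ? 175.192.184.237  path d0:-→d1:-→d2:-→d3:-→d4:-→d5:-→d6:-→d7:-→d8:H2→d9:-→d10:-→d11:-→d12:-→d13:-→d14:-→d15:-→d16:-→d17:-→d18:-→d19:-→d20:H4→d21:-→d22:-→d23:-→d24:H4→d25:-→d26:-→d27:-→d28:H0  best=H0

== LOOKUPS ==
["H0","H2","H0"]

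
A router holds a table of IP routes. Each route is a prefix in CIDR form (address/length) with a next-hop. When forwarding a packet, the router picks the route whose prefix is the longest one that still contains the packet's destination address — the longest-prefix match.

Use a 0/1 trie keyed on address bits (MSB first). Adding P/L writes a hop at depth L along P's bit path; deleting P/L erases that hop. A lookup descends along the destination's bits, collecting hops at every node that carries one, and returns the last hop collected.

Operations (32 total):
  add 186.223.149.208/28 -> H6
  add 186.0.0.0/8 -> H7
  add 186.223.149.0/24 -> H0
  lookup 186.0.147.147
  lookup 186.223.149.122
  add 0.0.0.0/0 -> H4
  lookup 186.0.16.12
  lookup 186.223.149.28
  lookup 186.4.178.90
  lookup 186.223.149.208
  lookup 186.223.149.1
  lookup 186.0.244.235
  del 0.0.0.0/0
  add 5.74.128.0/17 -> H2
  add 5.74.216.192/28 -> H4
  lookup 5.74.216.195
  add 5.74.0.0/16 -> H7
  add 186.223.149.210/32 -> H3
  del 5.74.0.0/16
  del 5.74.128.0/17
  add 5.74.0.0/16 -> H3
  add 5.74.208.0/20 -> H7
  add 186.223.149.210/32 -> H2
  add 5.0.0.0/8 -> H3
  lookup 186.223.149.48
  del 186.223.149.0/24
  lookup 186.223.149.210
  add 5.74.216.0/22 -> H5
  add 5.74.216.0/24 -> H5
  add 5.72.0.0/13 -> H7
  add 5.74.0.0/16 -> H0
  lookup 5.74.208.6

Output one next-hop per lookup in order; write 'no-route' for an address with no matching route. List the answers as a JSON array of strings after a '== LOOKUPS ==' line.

Apply in order:
  + 186.223.149.208/28 (H6) depth=28
  + 186.0.0.0/8 (H7) depth=8
  + 186.223.149.0/24 (H0) depth=24
  lookup 186.0.147.147: bits 10111010 walk d0:-→d1:-→d2:-→d3:-→d4:-→d5:-→d6:-→d7:-→d8:H7 -> H7
  lookup 186.223.149.122: bits 101110101101111110010101 walk d0:-→d1:-→d2:-→d3:-→d4:-→d5:-→d6:-→d7:-→d8:H7→d9:-→d10:-→d11:-→d12:-→d13:-→d14:-→d15:-→d16:-→d17:-→d18:-→d19:-→d20:-→d21:-→d22:-→d23:-→d24:H0 -> H0
  + 0.0.0.0/0 (H4) depth=0
  lookup 186.0.16.12: bits 10111010 walk d0:H4→d1:-→d2:-→d3:-→d4:-→d5:-→d6:-→d7:-→d8:H7 -> H7
  lookup 186.223.149.28: bits 101110101101111110010101 walk d0:H4→d1:-→d2:-→d3:-→d4:-→d5:-→d6:-→d7:-→d8:H7→d9:-→d10:-→d11:-→d12:-→d13:-→d14:-→d15:-→d16:-→d17:-→d18:-→d19:-→d20:-→d21:-→d22:-→d23:-→d24:H0 -> H0
  lookup 186.4.178.90: bits 10111010 walk d0:H4→d1:-→d2:-→d3:-→d4:-→d5:-→d6:-→d7:-→d8:H7 -> H7
  lookup 186.223.149.208: bits 1011101011011111100101011101 walk d0:H4→d1:-→d2:-→d3:-→d4:-→d5:-→d6:-→d7:-→d8:H7→d9:-→d10:-→d11:-→d12:-→d13:-→d14:-→d15:-→d16:-→d17:-→d18:-→d19:-→d20:-→d21:-→d22:-→d23:-→d24:H0→d25:-→d26:-→d27:-→d28:H6 -> H6
  lookup 186.223.149.1: bits 101110101101111110010101 walk d0:H4→d1:-→d2:-→d3:-→d4:-→d5:-→d6:-→d7:-→d8:H7→d9:-→d10:-→d11:-→d12:-→d13:-→d14:-→d15:-→d16:-→d17:-→d18:-→d19:-→d20:-→d21:-→d22:-→d23:-→d24:H0 -> H0
  lookup 186.0.244.235: bits 10111010 walk d0:H4→d1:-→d2:-→d3:-→d4:-→d5:-→d6:-→d7:-→d8:H7 -> H7
  del 0.0.0.0/0 (clear depth 0)
  + 5.74.128.0/17 (H2) depth=17
  + 5.74.216.192/28 (H4) depth=28
  lookup 5.74.216.195: bits 0000010101001010110110001100 walk d0:-→d1:-→d2:-→d3:-→d4:-→d5:-→d6:-→d7:-→d8:-→d9:-→d10:-→d11:-→d12:-→d13:-→d14:-→d15:-→d16:-→d17:H2→d18:-→d19:-→d20:-→d21:-→d22:-→d23:-→d24:-→d25:-→d26:-→d27:-→d28:H4 -> H4
  + 5.74.0.0/16 (H7) depth=16
  + 186.223.149.210/32 (H3) depth=32
  del 5.74.0.0/16 (clear depth 16)
  del 5.74.128.0/17 (clear depth 17)
  + 5.74.0.0/16 (H3) depth=16
  + 5.74.208.0/20 (H7) depth=20
  + 186.223.149.210/32 (H2) depth=32
  + 5.0.0.0/8 (H3) depth=8
  lookup 186.223.149.48: bits 101110101101111110010101 walk d0:-→d1:-→d2:-→d3:-→d4:-→d5:-→d6:-→d7:-→d8:H7→d9:-→d10:-→d11:-→d12:-→d13:-→d14:-→d15:-→d16:-→d17:-→d18:-→d19:-→d20:-→d21:-→d22:-→d23:-→d24:H0 -> H0
  del 186.223.149.0/24 (clear depth 24)
  lookup 186.223.149.210: bits 10111010110111111001010111010010 walk d0:-→d1:-→d2:-→d3:-→d4:-→d5:-→d6:-→d7:-→d8:H7→d9:-→d10:-→d11:-→d12:-→d13:-→d14:-→d15:-→d16:-→d17:-→d18:-→d19:-→d20:-→d21:-→d22:-→d23:-→d24:-→d25:-→d26:-→d27:-→d28:H6→d29:-→d30:-→d31:-→d32:H2 -> H2
  + 5.74.216.0/22 (H5) depth=22
  + 5.74.216.0/24 (H5) depth=24
  + 5.72.0.0/13 (H7) depth=13
  + 5.74.0.0/16 (H0) depth=16
  lookup 5.74.208.6: bits 00000101010010101101 walk d0:-→d1:-→d2:-→d3:-→d4:-→d5:-→d6:-→d7:-→d8:H3→d9:-→d10:-→d11:-→d12:-→d13:H7→d14:-→d15:-→d16:H0→d17:-→d18:-→d19:-→d20:H7 -> H7

== LOOKUPS ==
["H7","H0","H7","H0","H7","H6","H0","H7","H4","H0","H2","H7"]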